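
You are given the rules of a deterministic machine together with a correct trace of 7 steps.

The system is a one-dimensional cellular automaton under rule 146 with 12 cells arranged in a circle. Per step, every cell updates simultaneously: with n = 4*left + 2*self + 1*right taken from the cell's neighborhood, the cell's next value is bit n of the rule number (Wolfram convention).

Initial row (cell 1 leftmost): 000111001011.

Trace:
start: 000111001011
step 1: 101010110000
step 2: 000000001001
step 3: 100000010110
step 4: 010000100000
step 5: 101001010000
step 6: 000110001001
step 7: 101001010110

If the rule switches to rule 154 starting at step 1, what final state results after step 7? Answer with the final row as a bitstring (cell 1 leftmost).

(re-executing steps 1..7 under rule 154; state before step 1: 000111001011)
step 1: 101110110010
step 2: 001100101100
step 3: 011011001010
step 4: 110010110001
step 5: 101100101011
step 6: 001011000011
step 7: 110010100110

110010100110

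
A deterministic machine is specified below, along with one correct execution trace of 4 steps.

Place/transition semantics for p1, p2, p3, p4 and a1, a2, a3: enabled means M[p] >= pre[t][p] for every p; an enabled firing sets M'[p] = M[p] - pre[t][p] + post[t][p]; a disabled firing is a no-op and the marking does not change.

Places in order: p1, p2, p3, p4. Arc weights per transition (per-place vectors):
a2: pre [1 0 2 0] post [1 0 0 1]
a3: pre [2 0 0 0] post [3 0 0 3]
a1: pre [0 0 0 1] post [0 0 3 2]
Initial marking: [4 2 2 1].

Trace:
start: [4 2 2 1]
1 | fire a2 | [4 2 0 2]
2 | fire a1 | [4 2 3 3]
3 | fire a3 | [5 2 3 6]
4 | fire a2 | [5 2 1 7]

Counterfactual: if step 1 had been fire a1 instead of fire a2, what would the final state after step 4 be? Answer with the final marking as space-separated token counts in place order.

5 2 6 7

(re-executing from step 1 with the substitution; state before step 1: [4 2 2 1])
1 | fire a1 | [4 2 5 2]
2 | fire a1 | [4 2 8 3]
3 | fire a3 | [5 2 8 6]
4 | fire a2 | [5 2 6 7]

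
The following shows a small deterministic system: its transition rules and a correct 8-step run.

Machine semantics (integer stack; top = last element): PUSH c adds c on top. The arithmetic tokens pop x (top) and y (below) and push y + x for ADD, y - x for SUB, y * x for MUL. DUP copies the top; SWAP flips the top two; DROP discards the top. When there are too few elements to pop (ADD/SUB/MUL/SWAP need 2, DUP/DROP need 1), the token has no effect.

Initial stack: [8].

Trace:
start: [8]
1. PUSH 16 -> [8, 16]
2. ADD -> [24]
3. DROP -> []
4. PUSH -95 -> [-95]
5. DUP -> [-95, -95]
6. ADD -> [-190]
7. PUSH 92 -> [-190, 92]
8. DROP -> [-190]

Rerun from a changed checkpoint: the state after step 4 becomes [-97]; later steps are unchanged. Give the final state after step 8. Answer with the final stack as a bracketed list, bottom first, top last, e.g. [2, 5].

state after step 4 := [-97]
5. DUP -> [-97, -97]
6. ADD -> [-194]
7. PUSH 92 -> [-194, 92]
8. DROP -> [-194]

[-194]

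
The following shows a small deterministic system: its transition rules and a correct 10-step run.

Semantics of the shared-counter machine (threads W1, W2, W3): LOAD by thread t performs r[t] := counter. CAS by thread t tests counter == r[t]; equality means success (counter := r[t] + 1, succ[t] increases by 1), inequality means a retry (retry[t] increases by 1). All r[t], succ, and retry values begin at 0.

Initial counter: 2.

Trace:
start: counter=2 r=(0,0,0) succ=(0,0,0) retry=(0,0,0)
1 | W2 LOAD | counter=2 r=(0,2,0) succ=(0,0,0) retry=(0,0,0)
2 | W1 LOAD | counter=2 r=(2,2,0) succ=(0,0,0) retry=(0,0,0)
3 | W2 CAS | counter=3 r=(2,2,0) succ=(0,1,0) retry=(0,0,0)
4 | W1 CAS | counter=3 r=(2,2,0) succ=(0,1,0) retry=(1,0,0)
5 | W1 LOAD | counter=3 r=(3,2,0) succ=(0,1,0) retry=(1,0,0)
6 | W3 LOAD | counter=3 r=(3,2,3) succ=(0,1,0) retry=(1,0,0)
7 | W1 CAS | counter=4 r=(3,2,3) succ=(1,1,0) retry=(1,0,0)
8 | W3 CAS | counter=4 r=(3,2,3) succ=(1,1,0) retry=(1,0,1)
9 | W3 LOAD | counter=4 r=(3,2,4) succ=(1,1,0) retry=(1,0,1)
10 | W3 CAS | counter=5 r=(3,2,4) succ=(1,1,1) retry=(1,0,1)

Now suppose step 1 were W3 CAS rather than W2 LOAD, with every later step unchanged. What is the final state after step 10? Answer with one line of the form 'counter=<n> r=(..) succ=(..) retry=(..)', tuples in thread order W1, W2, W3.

(re-executing from step 1 with the substitution; state before step 1: counter=2 r=(0,0,0) succ=(0,0,0) retry=(0,0,0))
1 | W3 CAS | counter=2 r=(0,0,0) succ=(0,0,0) retry=(0,0,1)
2 | W1 LOAD | counter=2 r=(2,0,0) succ=(0,0,0) retry=(0,0,1)
3 | W2 CAS | counter=2 r=(2,0,0) succ=(0,0,0) retry=(0,1,1)
4 | W1 CAS | counter=3 r=(2,0,0) succ=(1,0,0) retry=(0,1,1)
5 | W1 LOAD | counter=3 r=(3,0,0) succ=(1,0,0) retry=(0,1,1)
6 | W3 LOAD | counter=3 r=(3,0,3) succ=(1,0,0) retry=(0,1,1)
7 | W1 CAS | counter=4 r=(3,0,3) succ=(2,0,0) retry=(0,1,1)
8 | W3 CAS | counter=4 r=(3,0,3) succ=(2,0,0) retry=(0,1,2)
9 | W3 LOAD | counter=4 r=(3,0,4) succ=(2,0,0) retry=(0,1,2)
10 | W3 CAS | counter=5 r=(3,0,4) succ=(2,0,1) retry=(0,1,2)

counter=5 r=(3,0,4) succ=(2,0,1) retry=(0,1,2)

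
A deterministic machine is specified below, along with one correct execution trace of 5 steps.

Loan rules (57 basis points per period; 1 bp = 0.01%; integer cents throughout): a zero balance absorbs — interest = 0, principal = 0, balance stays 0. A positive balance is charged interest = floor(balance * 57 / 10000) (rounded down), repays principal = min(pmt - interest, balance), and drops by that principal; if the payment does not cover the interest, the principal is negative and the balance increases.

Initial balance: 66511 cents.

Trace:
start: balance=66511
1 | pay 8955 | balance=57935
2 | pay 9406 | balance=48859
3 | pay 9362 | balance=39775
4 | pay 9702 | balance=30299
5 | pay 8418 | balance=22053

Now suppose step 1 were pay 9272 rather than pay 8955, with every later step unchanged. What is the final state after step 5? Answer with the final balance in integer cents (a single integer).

(re-executing from step 1 with the substitution; state before step 1: balance=66511)
1 | pay 9272 | balance=57618
2 | pay 9406 | balance=48540
3 | pay 9362 | balance=39454
4 | pay 9702 | balance=29976
5 | pay 8418 | balance=21728

21728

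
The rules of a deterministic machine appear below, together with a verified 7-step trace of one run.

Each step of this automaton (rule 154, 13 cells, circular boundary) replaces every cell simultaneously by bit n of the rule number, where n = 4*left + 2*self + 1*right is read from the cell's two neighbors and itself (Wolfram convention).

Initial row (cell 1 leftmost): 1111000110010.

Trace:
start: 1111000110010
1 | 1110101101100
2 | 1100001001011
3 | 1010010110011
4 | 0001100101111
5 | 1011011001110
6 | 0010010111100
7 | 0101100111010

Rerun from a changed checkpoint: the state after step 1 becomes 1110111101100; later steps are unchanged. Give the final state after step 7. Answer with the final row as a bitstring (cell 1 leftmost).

1101100111011

state after step 1 := 1110111101100
2 | 1100111001011
3 | 1011110110011
4 | 0011100101111
5 | 1111011001110
6 | 1110010111100
7 | 1101100111011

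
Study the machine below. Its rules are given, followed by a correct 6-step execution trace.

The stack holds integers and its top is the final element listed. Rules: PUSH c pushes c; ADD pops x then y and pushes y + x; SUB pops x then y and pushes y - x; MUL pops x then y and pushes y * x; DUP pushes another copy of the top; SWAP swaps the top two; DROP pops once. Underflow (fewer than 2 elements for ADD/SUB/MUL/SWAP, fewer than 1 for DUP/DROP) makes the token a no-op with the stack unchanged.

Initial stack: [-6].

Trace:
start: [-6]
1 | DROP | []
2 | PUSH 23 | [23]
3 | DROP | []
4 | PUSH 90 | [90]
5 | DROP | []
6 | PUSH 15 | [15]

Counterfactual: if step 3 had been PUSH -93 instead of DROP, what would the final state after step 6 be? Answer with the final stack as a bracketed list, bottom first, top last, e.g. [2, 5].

(re-executing from step 3 with the substitution; state before step 3: [23])
3 | PUSH -93 | [23, -93]
4 | PUSH 90 | [23, -93, 90]
5 | DROP | [23, -93]
6 | PUSH 15 | [23, -93, 15]

[23, -93, 15]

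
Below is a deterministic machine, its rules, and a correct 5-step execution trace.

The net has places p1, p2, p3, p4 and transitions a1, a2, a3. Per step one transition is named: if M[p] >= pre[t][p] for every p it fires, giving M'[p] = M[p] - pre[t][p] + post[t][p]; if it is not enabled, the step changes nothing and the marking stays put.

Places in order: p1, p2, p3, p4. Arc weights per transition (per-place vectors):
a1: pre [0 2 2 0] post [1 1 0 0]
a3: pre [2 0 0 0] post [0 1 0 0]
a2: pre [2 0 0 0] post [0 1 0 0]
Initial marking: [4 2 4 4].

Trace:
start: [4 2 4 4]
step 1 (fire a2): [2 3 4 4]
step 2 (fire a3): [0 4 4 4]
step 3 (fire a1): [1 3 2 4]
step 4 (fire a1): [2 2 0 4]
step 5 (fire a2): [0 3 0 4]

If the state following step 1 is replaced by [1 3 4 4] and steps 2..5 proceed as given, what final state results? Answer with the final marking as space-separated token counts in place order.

state after step 1 := [1 3 4 4]
step 2 (fire a3): [1 3 4 4]
step 3 (fire a1): [2 2 2 4]
step 4 (fire a1): [3 1 0 4]
step 5 (fire a2): [1 2 0 4]

1 2 0 4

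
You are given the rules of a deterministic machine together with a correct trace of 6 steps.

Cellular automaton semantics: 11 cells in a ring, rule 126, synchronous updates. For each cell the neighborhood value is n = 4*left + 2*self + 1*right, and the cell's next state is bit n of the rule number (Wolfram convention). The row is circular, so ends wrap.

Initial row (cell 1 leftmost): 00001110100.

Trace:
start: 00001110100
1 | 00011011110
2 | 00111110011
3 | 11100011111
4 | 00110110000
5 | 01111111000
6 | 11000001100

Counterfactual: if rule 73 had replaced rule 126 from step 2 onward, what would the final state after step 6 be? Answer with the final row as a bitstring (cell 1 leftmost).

(re-executing steps 2..6 under rule 73; state before step 2: 00011011110)
2 | 11011010010
3 | 11011000000
4 | 11011011110
5 | 11011010010
6 | 11011000000

11011000000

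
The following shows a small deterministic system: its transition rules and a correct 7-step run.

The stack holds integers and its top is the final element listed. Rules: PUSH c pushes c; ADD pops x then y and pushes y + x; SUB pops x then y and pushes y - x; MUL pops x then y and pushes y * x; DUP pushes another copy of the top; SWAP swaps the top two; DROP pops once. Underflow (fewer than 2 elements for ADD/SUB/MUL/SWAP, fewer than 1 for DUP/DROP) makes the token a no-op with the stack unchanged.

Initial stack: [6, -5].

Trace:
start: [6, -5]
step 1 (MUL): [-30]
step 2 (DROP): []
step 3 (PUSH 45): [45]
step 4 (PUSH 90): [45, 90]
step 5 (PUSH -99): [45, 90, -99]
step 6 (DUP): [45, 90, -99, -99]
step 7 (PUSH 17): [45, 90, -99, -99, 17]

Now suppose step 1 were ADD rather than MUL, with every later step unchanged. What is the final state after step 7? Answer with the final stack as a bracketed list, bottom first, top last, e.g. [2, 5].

(re-executing from step 1 with the substitution; state before step 1: [6, -5])
step 1 (ADD): [1]
step 2 (DROP): []
step 3 (PUSH 45): [45]
step 4 (PUSH 90): [45, 90]
step 5 (PUSH -99): [45, 90, -99]
step 6 (DUP): [45, 90, -99, -99]
step 7 (PUSH 17): [45, 90, -99, -99, 17]

[45, 90, -99, -99, 17]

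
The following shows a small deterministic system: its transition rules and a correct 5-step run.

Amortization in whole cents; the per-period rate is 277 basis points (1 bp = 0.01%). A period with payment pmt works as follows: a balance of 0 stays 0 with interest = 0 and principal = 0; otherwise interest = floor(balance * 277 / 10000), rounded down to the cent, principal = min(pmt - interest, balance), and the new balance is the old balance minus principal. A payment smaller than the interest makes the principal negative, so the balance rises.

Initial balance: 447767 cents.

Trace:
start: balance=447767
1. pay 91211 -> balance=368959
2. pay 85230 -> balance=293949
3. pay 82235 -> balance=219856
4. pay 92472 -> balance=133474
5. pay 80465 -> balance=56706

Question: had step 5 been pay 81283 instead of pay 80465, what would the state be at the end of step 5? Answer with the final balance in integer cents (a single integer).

(re-executing from step 5 with the substitution; state before step 5: balance=133474)
5. pay 81283 -> balance=55888

55888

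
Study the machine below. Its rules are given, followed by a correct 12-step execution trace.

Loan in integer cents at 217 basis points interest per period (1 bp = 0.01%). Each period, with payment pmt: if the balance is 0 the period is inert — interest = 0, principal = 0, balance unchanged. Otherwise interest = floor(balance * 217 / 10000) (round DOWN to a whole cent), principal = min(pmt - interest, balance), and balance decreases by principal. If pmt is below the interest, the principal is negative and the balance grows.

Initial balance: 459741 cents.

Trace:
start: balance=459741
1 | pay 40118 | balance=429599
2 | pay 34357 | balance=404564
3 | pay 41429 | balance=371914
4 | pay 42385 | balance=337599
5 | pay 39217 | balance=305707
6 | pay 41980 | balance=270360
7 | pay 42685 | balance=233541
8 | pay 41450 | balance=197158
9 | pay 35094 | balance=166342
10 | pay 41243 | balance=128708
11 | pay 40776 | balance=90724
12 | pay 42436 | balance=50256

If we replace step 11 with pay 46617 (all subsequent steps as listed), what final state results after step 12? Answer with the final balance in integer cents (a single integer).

(re-executing from step 11 with the substitution; state before step 11: balance=128708)
11 | pay 46617 | balance=84883
12 | pay 42436 | balance=44288

44288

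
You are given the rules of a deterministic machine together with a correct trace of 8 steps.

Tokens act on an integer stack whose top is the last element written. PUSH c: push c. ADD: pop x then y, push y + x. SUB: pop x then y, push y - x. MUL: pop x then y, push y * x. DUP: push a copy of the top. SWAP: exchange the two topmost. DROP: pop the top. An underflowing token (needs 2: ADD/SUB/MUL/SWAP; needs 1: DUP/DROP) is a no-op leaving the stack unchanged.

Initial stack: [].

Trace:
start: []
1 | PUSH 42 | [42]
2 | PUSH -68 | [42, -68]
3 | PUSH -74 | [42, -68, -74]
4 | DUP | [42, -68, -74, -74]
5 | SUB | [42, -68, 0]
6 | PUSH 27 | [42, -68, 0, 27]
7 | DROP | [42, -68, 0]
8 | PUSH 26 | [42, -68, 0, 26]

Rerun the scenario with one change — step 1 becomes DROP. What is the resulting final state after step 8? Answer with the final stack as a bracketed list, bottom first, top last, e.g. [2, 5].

(re-executing from step 1 with the substitution; state before step 1: [])
1 | DROP | []
2 | PUSH -68 | [-68]
3 | PUSH -74 | [-68, -74]
4 | DUP | [-68, -74, -74]
5 | SUB | [-68, 0]
6 | PUSH 27 | [-68, 0, 27]
7 | DROP | [-68, 0]
8 | PUSH 26 | [-68, 0, 26]

[-68, 0, 26]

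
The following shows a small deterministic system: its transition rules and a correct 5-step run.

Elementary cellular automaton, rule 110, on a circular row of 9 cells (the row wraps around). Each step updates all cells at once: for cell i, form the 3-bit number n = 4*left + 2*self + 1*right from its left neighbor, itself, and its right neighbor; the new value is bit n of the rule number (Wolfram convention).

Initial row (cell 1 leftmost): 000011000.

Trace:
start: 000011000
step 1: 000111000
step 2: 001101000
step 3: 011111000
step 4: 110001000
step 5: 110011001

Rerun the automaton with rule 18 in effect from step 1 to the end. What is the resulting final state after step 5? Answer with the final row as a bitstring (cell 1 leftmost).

010100101

(re-executing steps 1..5 under rule 18; state before step 1: 000011000)
step 1: 000100100
step 2: 001011010
step 3: 010000001
step 4: 001000010
step 5: 010100101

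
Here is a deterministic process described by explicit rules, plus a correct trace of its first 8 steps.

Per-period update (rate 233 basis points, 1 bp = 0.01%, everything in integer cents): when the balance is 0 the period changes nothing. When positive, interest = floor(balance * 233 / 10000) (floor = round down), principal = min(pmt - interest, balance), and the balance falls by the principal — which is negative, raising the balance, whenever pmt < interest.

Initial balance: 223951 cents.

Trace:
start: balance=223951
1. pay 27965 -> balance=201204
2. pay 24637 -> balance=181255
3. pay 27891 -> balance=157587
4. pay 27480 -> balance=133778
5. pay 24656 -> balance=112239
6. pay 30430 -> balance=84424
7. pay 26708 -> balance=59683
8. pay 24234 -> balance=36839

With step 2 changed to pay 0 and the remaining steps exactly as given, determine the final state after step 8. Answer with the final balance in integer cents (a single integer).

(re-executing from step 2 with the substitution; state before step 2: balance=201204)
2. pay 0 -> balance=205892
3. pay 27891 -> balance=182798
4. pay 27480 -> balance=159577
5. pay 24656 -> balance=138639
6. pay 30430 -> balance=111439
7. pay 26708 -> balance=87327
8. pay 24234 -> balance=65127

65127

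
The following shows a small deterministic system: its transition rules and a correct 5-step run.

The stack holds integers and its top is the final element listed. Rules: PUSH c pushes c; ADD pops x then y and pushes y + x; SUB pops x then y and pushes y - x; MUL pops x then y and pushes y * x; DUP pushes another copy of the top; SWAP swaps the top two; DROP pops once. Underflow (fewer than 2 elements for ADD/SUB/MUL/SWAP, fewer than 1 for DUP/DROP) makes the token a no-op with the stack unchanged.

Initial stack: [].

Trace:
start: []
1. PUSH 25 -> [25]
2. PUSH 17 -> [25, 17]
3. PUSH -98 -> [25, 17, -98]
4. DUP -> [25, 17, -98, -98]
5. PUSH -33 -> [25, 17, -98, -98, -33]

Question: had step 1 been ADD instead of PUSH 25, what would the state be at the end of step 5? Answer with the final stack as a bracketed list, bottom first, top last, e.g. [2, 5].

(re-executing from step 1 with the substitution; state before step 1: [])
1. ADD -> []
2. PUSH 17 -> [17]
3. PUSH -98 -> [17, -98]
4. DUP -> [17, -98, -98]
5. PUSH -33 -> [17, -98, -98, -33]

[17, -98, -98, -33]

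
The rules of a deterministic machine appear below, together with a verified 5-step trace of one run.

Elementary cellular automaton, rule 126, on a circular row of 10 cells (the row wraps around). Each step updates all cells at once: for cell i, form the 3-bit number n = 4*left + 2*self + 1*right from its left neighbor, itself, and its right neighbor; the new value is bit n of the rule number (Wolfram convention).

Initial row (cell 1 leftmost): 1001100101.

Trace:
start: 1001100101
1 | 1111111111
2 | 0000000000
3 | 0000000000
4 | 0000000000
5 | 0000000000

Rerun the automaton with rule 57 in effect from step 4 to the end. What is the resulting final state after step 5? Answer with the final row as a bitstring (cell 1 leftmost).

(re-executing steps 4..5 under rule 57; state before step 4: 0000000000)
4 | 1111111111
5 | 0000000000

0000000000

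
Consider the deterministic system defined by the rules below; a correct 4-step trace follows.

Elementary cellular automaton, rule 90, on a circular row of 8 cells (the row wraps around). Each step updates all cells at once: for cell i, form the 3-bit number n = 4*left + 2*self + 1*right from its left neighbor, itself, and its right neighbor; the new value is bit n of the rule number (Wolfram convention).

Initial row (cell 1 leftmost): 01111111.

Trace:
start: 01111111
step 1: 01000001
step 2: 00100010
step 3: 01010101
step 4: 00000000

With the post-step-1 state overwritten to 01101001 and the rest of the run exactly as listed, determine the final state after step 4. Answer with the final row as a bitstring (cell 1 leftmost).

00000000

state after step 1 := 01101001
step 2: 01100110
step 3: 11111111
step 4: 00000000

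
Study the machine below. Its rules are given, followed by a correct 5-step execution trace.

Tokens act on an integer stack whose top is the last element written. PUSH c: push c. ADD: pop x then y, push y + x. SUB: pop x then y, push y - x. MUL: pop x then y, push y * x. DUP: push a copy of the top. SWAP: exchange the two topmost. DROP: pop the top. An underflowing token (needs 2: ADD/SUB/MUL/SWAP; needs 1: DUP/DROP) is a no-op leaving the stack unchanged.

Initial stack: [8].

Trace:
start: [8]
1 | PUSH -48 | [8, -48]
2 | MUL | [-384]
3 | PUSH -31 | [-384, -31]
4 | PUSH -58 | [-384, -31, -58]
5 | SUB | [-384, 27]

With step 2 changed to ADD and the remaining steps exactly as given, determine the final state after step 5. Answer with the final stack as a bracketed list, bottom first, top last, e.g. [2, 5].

[-40, 27]

(re-executing from step 2 with the substitution; state before step 2: [8, -48])
2 | ADD | [-40]
3 | PUSH -31 | [-40, -31]
4 | PUSH -58 | [-40, -31, -58]
5 | SUB | [-40, 27]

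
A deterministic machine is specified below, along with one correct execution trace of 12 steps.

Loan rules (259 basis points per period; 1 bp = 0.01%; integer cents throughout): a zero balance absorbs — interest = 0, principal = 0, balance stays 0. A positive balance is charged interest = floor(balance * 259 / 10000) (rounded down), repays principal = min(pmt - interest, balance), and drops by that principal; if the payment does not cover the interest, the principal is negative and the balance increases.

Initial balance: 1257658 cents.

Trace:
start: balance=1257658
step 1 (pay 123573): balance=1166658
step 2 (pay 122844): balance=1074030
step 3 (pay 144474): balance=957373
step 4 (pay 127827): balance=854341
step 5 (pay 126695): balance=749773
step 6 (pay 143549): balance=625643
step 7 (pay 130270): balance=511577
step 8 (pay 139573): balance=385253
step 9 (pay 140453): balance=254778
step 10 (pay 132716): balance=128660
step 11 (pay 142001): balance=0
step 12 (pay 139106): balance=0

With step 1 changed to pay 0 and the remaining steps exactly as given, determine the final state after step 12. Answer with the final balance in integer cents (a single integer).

14336

(re-executing from step 1 with the substitution; state before step 1: balance=1257658)
step 1 (pay 0): balance=1290231
step 2 (pay 122844): balance=1200803
step 3 (pay 144474): balance=1087429
step 4 (pay 127827): balance=987766
step 5 (pay 126695): balance=886654
step 6 (pay 143549): balance=766069
step 7 (pay 130270): balance=655640
step 8 (pay 139573): balance=533048
step 9 (pay 140453): balance=406400
step 10 (pay 132716): balance=284209
step 11 (pay 142001): balance=149569
step 12 (pay 139106): balance=14336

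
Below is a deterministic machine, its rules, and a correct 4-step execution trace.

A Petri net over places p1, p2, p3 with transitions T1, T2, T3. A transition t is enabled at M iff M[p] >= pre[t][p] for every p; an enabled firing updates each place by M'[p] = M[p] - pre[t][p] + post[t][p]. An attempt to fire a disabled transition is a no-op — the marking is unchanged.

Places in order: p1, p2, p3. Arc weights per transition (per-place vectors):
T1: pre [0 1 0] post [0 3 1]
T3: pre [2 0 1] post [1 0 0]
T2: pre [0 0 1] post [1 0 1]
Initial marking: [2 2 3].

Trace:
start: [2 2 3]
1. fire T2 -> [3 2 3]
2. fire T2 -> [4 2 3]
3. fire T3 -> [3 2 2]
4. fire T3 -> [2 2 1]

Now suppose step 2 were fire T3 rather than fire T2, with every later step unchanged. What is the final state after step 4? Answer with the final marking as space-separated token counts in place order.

(re-executing from step 2 with the substitution; state before step 2: [3 2 3])
2. fire T3 -> [2 2 2]
3. fire T3 -> [1 2 1]
4. fire T3 -> [1 2 1]

1 2 1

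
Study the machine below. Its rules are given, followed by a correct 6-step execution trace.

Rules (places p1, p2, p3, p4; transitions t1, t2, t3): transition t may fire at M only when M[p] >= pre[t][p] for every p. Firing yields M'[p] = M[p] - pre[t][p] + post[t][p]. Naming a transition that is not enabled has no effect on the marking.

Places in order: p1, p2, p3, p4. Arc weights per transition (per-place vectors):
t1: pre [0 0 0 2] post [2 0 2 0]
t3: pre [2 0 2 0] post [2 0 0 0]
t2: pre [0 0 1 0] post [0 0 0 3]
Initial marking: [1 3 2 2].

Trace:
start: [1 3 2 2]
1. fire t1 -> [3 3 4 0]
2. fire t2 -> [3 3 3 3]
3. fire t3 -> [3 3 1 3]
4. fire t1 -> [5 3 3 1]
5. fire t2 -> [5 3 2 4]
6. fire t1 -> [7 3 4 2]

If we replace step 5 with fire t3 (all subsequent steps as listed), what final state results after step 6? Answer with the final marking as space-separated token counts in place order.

5 3 1 1

(re-executing from step 5 with the substitution; state before step 5: [5 3 3 1])
5. fire t3 -> [5 3 1 1]
6. fire t1 -> [5 3 1 1]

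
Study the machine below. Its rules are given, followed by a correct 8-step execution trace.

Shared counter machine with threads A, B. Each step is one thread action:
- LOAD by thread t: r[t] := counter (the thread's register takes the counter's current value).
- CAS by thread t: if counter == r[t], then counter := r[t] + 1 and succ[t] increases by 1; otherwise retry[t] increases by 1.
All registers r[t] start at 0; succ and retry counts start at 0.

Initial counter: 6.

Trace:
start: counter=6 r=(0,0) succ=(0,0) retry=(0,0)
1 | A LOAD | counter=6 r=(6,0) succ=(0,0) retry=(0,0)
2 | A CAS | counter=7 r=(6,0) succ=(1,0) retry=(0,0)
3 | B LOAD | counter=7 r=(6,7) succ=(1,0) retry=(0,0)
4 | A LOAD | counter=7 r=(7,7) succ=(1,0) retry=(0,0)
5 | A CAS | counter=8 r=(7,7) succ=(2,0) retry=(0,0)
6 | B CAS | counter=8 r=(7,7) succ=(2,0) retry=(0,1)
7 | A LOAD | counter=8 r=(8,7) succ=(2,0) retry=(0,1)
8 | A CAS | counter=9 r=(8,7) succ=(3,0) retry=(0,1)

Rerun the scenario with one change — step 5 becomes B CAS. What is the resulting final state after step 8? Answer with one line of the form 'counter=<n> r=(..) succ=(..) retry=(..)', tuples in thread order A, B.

counter=9 r=(8,7) succ=(2,1) retry=(0,1)

(re-executing from step 5 with the substitution; state before step 5: counter=7 r=(7,7) succ=(1,0) retry=(0,0))
5 | B CAS | counter=8 r=(7,7) succ=(1,1) retry=(0,0)
6 | B CAS | counter=8 r=(7,7) succ=(1,1) retry=(0,1)
7 | A LOAD | counter=8 r=(8,7) succ=(1,1) retry=(0,1)
8 | A CAS | counter=9 r=(8,7) succ=(2,1) retry=(0,1)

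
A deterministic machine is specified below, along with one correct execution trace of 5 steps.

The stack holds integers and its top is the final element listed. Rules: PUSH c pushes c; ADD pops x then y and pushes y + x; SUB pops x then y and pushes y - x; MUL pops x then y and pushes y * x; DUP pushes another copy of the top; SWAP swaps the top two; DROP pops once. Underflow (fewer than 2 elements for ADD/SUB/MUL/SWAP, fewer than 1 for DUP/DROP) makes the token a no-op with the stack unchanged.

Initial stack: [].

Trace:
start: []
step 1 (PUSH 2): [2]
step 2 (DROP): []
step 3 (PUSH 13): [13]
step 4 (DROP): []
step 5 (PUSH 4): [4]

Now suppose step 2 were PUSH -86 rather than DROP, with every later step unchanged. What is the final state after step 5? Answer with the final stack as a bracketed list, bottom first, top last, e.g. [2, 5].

[2, -86, 4]

(re-executing from step 2 with the substitution; state before step 2: [2])
step 2 (PUSH -86): [2, -86]
step 3 (PUSH 13): [2, -86, 13]
step 4 (DROP): [2, -86]
step 5 (PUSH 4): [2, -86, 4]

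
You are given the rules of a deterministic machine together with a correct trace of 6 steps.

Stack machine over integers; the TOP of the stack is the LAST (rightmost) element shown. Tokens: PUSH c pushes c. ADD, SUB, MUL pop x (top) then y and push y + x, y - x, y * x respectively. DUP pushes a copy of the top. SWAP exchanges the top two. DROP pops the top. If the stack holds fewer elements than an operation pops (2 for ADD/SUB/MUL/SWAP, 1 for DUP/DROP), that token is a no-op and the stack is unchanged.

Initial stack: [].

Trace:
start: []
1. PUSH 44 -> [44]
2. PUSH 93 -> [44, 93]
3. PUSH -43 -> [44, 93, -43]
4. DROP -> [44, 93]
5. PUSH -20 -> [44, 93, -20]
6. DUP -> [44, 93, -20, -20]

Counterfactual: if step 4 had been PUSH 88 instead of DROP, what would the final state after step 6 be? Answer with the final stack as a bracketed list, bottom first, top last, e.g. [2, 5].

[44, 93, -43, 88, -20, -20]

(re-executing from step 4 with the substitution; state before step 4: [44, 93, -43])
4. PUSH 88 -> [44, 93, -43, 88]
5. PUSH -20 -> [44, 93, -43, 88, -20]
6. DUP -> [44, 93, -43, 88, -20, -20]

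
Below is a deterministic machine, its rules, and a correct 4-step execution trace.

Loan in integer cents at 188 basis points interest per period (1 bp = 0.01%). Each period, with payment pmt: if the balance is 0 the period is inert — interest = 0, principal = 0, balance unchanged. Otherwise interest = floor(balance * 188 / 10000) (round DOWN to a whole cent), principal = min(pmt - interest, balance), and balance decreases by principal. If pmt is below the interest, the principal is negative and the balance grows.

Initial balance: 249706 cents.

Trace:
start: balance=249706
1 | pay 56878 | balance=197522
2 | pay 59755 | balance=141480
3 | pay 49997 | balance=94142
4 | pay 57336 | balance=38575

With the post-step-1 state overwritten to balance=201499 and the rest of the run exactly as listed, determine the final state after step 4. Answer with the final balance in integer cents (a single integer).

state after step 1 := balance=201499
2 | pay 59755 | balance=145532
3 | pay 49997 | balance=98271
4 | pay 57336 | balance=42782

42782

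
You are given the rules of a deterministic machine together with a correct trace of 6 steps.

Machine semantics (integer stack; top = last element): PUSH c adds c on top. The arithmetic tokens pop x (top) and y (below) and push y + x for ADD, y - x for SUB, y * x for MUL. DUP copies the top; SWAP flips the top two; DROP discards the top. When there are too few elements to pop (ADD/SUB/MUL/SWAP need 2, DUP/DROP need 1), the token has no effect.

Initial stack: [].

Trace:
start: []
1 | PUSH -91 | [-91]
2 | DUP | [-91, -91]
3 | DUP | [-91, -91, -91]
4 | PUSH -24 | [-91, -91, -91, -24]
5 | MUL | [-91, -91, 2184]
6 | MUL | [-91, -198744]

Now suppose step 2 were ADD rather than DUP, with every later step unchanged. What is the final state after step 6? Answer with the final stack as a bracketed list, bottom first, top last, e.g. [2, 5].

(re-executing from step 2 with the substitution; state before step 2: [-91])
2 | ADD | [-91]
3 | DUP | [-91, -91]
4 | PUSH -24 | [-91, -91, -24]
5 | MUL | [-91, 2184]
6 | MUL | [-198744]

[-198744]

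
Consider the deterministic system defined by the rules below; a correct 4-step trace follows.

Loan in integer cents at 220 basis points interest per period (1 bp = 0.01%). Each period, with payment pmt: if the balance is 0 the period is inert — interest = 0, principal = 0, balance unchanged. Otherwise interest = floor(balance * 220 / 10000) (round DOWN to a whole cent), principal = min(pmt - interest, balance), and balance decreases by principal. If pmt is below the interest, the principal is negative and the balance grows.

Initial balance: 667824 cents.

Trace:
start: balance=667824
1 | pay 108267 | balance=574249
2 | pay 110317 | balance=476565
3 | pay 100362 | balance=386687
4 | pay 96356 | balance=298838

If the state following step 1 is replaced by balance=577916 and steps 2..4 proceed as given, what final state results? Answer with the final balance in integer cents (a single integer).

302752

state after step 1 := balance=577916
2 | pay 110317 | balance=480313
3 | pay 100362 | balance=390517
4 | pay 96356 | balance=302752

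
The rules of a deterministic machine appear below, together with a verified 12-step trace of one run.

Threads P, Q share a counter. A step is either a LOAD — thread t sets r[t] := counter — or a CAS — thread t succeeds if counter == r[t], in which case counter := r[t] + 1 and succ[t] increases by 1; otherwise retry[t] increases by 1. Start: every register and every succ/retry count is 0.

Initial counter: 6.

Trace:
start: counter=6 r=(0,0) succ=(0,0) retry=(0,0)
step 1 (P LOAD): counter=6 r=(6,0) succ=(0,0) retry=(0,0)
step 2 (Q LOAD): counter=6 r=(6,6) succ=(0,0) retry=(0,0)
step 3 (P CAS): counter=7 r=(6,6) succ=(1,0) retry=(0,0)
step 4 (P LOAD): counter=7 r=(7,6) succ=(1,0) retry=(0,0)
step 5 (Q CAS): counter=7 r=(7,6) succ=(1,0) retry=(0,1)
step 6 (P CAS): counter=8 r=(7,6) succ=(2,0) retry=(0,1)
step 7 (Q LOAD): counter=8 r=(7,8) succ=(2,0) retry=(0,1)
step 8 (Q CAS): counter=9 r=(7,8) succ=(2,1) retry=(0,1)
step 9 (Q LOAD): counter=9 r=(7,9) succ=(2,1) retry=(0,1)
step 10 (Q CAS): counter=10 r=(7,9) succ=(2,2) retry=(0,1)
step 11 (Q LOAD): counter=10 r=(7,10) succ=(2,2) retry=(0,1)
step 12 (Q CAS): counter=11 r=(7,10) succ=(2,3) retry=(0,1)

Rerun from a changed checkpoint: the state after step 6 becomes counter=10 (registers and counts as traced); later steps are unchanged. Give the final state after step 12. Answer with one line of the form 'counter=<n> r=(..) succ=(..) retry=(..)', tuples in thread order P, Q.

state after step 6 := counter=10 r=(7,6) succ=(2,0) retry=(0,1)
step 7 (Q LOAD): counter=10 r=(7,10) succ=(2,0) retry=(0,1)
step 8 (Q CAS): counter=11 r=(7,10) succ=(2,1) retry=(0,1)
step 9 (Q LOAD): counter=11 r=(7,11) succ=(2,1) retry=(0,1)
step 10 (Q CAS): counter=12 r=(7,11) succ=(2,2) retry=(0,1)
step 11 (Q LOAD): counter=12 r=(7,12) succ=(2,2) retry=(0,1)
step 12 (Q CAS): counter=13 r=(7,12) succ=(2,3) retry=(0,1)

counter=13 r=(7,12) succ=(2,3) retry=(0,1)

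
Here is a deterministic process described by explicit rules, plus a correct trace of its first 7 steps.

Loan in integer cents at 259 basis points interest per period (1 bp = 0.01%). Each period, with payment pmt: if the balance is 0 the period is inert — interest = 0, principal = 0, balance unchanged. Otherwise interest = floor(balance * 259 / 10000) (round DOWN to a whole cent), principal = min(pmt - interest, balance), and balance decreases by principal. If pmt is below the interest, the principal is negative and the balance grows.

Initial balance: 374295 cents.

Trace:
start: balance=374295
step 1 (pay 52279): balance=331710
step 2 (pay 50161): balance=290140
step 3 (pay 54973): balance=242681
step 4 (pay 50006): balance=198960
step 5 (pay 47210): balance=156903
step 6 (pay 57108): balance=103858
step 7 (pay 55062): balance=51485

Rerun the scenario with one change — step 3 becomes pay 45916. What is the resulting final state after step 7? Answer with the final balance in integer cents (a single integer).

(re-executing from step 3 with the substitution; state before step 3: balance=290140)
step 3 (pay 45916): balance=251738
step 4 (pay 50006): balance=208252
step 5 (pay 47210): balance=166435
step 6 (pay 57108): balance=113637
step 7 (pay 55062): balance=61518

61518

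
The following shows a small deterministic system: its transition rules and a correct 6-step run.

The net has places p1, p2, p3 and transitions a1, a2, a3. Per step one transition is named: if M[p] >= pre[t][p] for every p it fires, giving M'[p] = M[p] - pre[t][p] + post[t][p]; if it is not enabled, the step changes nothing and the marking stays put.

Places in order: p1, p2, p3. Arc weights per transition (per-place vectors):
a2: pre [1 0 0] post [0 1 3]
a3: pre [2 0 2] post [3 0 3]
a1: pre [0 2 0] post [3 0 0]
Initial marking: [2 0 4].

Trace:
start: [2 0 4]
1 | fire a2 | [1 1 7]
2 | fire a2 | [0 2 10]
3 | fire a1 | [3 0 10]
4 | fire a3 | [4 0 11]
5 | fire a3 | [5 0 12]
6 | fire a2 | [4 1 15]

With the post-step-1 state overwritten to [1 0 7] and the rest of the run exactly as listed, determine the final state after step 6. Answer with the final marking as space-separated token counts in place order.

state after step 1 := [1 0 7]
2 | fire a2 | [0 1 10]
3 | fire a1 | [0 1 10]
4 | fire a3 | [0 1 10]
5 | fire a3 | [0 1 10]
6 | fire a2 | [0 1 10]

0 1 10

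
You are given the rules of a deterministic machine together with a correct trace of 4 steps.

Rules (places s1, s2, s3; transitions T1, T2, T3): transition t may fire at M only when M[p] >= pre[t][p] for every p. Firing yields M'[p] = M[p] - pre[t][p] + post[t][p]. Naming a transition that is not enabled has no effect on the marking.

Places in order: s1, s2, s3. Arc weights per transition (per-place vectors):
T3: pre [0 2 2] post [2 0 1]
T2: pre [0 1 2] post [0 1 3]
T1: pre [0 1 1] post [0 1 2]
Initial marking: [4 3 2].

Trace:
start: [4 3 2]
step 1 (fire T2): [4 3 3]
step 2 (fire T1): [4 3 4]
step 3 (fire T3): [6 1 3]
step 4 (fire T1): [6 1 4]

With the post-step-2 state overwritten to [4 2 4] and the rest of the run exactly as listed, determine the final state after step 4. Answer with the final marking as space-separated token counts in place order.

6 0 3

state after step 2 := [4 2 4]
step 3 (fire T3): [6 0 3]
step 4 (fire T1): [6 0 3]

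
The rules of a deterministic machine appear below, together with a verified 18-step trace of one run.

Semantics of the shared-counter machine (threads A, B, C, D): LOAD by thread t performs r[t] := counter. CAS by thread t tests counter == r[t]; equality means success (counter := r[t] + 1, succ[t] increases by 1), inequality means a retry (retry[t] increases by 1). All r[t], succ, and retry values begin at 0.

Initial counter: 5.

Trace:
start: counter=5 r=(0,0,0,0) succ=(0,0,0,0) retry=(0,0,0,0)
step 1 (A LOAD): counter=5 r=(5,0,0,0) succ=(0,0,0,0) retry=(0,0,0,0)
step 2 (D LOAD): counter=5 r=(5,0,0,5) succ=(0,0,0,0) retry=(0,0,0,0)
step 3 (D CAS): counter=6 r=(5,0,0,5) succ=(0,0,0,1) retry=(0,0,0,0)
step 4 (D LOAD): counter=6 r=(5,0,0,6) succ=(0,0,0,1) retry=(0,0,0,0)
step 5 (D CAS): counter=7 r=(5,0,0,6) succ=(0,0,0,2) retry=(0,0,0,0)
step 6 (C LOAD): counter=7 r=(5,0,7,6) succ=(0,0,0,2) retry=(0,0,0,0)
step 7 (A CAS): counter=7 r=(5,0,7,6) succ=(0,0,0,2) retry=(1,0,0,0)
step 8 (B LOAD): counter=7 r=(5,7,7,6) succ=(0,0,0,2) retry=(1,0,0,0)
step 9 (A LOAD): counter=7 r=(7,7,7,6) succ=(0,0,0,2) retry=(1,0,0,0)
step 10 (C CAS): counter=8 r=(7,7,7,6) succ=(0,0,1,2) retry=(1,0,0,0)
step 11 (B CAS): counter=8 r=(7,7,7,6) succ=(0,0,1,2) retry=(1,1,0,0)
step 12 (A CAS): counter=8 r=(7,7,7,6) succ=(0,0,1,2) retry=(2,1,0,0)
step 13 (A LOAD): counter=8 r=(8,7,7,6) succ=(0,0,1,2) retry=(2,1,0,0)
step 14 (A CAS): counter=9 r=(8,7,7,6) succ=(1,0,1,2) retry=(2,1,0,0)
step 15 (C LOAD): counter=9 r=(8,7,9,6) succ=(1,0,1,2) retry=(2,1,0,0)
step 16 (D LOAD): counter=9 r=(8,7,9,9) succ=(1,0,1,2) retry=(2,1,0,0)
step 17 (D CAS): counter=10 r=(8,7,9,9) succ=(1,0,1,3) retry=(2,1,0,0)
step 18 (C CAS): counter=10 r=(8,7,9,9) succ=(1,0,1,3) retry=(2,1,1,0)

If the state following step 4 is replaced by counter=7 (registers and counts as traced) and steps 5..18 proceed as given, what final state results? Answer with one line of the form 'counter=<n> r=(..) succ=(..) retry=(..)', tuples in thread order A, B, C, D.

state after step 4 := counter=7 r=(5,0,0,6) succ=(0,0,0,1) retry=(0,0,0,0)
step 5 (D CAS): counter=7 r=(5,0,0,6) succ=(0,0,0,1) retry=(0,0,0,1)
step 6 (C LOAD): counter=7 r=(5,0,7,6) succ=(0,0,0,1) retry=(0,0,0,1)
step 7 (A CAS): counter=7 r=(5,0,7,6) succ=(0,0,0,1) retry=(1,0,0,1)
step 8 (B LOAD): counter=7 r=(5,7,7,6) succ=(0,0,0,1) retry=(1,0,0,1)
step 9 (A LOAD): counter=7 r=(7,7,7,6) succ=(0,0,0,1) retry=(1,0,0,1)
step 10 (C CAS): counter=8 r=(7,7,7,6) succ=(0,0,1,1) retry=(1,0,0,1)
step 11 (B CAS): counter=8 r=(7,7,7,6) succ=(0,0,1,1) retry=(1,1,0,1)
step 12 (A CAS): counter=8 r=(7,7,7,6) succ=(0,0,1,1) retry=(2,1,0,1)
step 13 (A LOAD): counter=8 r=(8,7,7,6) succ=(0,0,1,1) retry=(2,1,0,1)
step 14 (A CAS): counter=9 r=(8,7,7,6) succ=(1,0,1,1) retry=(2,1,0,1)
step 15 (C LOAD): counter=9 r=(8,7,9,6) succ=(1,0,1,1) retry=(2,1,0,1)
step 16 (D LOAD): counter=9 r=(8,7,9,9) succ=(1,0,1,1) retry=(2,1,0,1)
step 17 (D CAS): counter=10 r=(8,7,9,9) succ=(1,0,1,2) retry=(2,1,0,1)
step 18 (C CAS): counter=10 r=(8,7,9,9) succ=(1,0,1,2) retry=(2,1,1,1)

counter=10 r=(8,7,9,9) succ=(1,0,1,2) retry=(2,1,1,1)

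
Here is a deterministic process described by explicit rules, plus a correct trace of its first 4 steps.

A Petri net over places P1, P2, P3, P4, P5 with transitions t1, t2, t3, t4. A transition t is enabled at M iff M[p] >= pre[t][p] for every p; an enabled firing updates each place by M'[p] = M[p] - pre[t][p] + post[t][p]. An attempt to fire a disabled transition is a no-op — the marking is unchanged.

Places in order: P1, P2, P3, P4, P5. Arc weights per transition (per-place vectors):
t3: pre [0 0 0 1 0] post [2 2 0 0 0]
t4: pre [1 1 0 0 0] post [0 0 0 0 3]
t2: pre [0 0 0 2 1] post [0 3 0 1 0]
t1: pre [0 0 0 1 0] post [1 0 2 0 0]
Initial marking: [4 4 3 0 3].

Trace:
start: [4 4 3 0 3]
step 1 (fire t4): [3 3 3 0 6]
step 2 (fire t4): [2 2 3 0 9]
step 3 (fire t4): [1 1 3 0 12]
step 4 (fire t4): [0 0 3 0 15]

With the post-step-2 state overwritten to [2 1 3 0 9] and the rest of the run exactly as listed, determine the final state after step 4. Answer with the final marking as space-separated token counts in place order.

1 0 3 0 12

state after step 2 := [2 1 3 0 9]
step 3 (fire t4): [1 0 3 0 12]
step 4 (fire t4): [1 0 3 0 12]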